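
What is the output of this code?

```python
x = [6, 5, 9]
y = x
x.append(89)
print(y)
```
[6, 5, 9, 89]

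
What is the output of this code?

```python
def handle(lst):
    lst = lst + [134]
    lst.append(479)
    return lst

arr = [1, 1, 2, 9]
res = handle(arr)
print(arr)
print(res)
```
[1, 1, 2, 9]
[1, 1, 2, 9, 134, 479]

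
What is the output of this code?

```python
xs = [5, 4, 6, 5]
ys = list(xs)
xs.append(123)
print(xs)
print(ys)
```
[5, 4, 6, 5, 123]
[5, 4, 6, 5]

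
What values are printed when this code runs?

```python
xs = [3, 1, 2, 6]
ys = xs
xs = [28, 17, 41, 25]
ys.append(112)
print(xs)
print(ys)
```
[28, 17, 41, 25]
[3, 1, 2, 6, 112]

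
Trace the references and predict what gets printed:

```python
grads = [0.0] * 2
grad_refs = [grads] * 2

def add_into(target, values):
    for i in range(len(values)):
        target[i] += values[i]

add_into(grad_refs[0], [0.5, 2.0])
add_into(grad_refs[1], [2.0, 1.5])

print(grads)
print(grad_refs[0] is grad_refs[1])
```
[2.5, 3.5]
True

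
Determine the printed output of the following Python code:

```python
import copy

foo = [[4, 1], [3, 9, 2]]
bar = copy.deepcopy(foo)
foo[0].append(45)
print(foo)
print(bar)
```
[[4, 1, 45], [3, 9, 2]]
[[4, 1], [3, 9, 2]]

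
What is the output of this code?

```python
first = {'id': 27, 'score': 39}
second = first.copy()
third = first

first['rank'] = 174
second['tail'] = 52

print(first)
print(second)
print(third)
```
{'id': 27, 'score': 39, 'rank': 174}
{'id': 27, 'score': 39, 'tail': 52}
{'id': 27, 'score': 39, 'rank': 174}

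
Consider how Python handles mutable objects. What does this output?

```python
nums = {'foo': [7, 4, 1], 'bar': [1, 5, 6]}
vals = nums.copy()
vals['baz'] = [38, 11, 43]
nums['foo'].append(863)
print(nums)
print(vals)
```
{'foo': [7, 4, 1, 863], 'bar': [1, 5, 6]}
{'foo': [7, 4, 1, 863], 'bar': [1, 5, 6], 'baz': [38, 11, 43]}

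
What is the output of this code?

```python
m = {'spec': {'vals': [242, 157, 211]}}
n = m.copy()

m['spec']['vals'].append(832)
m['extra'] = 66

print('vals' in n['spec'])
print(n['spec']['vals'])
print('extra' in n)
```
True
[242, 157, 211, 832]
False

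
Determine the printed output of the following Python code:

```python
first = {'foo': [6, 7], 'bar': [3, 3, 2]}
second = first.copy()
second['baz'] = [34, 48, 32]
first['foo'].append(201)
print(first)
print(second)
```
{'foo': [6, 7, 201], 'bar': [3, 3, 2]}
{'foo': [6, 7, 201], 'bar': [3, 3, 2], 'baz': [34, 48, 32]}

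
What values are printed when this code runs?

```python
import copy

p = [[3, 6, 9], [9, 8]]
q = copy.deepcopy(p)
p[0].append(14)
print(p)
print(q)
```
[[3, 6, 9, 14], [9, 8]]
[[3, 6, 9], [9, 8]]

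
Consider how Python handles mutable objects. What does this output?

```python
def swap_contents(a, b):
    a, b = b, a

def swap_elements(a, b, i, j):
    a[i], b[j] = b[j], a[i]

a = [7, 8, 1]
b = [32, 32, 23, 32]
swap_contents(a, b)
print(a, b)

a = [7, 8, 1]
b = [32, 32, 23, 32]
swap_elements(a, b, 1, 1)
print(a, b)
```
[7, 8, 1] [32, 32, 23, 32]
[7, 32, 1] [32, 8, 23, 32]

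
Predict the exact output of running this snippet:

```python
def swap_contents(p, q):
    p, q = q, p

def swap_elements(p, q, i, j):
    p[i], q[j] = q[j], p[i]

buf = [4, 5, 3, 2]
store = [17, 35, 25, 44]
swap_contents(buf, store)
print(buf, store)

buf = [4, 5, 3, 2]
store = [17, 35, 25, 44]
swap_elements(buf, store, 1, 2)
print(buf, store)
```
[4, 5, 3, 2] [17, 35, 25, 44]
[4, 25, 3, 2] [17, 35, 5, 44]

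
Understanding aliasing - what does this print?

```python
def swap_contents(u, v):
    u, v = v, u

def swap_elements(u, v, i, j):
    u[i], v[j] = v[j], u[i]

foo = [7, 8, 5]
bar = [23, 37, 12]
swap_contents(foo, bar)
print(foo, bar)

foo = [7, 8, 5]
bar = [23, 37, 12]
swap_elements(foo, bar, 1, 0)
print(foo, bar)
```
[7, 8, 5] [23, 37, 12]
[7, 23, 5] [8, 37, 12]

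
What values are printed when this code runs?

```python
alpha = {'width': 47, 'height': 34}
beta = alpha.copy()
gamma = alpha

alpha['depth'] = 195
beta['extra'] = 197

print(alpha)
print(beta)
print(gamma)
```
{'width': 47, 'height': 34, 'depth': 195}
{'width': 47, 'height': 34, 'extra': 197}
{'width': 47, 'height': 34, 'depth': 195}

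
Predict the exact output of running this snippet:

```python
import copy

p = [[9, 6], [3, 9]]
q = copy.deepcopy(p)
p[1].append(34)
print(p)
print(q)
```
[[9, 6], [3, 9, 34]]
[[9, 6], [3, 9]]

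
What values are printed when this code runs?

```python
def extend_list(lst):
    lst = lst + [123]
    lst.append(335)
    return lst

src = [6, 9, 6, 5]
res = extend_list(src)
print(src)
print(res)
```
[6, 9, 6, 5]
[6, 9, 6, 5, 123, 335]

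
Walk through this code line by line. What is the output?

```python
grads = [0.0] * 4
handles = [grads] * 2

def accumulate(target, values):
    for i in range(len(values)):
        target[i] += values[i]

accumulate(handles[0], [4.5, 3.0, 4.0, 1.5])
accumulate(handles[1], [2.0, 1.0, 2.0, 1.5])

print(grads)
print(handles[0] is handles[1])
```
[6.5, 4.0, 6.0, 3.0]
True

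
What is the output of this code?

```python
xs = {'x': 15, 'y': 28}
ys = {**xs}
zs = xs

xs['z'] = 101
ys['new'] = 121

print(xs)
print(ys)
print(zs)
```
{'x': 15, 'y': 28, 'z': 101}
{'x': 15, 'y': 28, 'new': 121}
{'x': 15, 'y': 28, 'z': 101}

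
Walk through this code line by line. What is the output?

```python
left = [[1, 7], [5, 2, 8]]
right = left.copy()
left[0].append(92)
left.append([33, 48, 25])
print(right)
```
[[1, 7, 92], [5, 2, 8]]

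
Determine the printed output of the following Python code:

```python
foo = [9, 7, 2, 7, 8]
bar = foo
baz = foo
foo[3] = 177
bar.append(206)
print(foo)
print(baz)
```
[9, 7, 2, 177, 8, 206]
[9, 7, 2, 177, 8, 206]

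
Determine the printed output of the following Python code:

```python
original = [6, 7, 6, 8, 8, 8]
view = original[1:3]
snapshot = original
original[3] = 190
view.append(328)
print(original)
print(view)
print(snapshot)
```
[6, 7, 6, 190, 8, 8]
[7, 6, 328]
[6, 7, 6, 190, 8, 8]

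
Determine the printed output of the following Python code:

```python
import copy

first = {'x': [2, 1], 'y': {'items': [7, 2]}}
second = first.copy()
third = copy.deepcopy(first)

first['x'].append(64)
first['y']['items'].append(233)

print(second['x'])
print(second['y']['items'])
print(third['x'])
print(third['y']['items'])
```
[2, 1, 64]
[7, 2, 233]
[2, 1]
[7, 2]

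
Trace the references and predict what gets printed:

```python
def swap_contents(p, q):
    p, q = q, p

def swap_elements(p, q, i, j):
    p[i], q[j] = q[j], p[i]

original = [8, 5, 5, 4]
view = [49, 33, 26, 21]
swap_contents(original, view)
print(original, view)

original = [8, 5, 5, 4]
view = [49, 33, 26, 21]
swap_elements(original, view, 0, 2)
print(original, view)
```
[8, 5, 5, 4] [49, 33, 26, 21]
[26, 5, 5, 4] [49, 33, 8, 21]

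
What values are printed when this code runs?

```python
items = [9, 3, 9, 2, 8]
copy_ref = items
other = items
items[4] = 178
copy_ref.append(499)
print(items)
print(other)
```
[9, 3, 9, 2, 178, 499]
[9, 3, 9, 2, 178, 499]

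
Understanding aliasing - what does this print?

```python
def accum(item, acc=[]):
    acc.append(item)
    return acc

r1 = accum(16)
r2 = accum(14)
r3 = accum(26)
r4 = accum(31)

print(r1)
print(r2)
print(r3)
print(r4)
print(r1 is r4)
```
[16, 14, 26, 31]
[16, 14, 26, 31]
[16, 14, 26, 31]
[16, 14, 26, 31]
True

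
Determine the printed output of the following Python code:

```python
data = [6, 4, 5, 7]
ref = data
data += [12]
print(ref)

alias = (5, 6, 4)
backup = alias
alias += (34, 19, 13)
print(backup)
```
[6, 4, 5, 7, 12]
(5, 6, 4)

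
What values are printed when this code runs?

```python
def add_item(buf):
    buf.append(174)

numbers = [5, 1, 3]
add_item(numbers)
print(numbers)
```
[5, 1, 3, 174]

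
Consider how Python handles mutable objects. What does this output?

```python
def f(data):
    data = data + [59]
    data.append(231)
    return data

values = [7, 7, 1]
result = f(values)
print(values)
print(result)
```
[7, 7, 1]
[7, 7, 1, 59, 231]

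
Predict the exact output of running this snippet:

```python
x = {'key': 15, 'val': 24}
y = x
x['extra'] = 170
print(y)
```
{'key': 15, 'val': 24, 'extra': 170}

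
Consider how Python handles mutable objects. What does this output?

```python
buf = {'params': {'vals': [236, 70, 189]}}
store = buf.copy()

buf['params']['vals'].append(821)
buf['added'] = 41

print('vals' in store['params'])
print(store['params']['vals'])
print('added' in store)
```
True
[236, 70, 189, 821]
False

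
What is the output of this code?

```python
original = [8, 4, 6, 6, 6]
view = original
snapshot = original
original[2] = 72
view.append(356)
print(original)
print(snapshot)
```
[8, 4, 72, 6, 6, 356]
[8, 4, 72, 6, 6, 356]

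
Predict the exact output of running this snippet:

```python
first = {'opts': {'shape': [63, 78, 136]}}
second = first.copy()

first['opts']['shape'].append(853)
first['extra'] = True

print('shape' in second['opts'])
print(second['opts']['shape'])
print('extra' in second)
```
True
[63, 78, 136, 853]
False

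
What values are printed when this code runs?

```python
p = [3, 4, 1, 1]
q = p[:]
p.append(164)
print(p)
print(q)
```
[3, 4, 1, 1, 164]
[3, 4, 1, 1]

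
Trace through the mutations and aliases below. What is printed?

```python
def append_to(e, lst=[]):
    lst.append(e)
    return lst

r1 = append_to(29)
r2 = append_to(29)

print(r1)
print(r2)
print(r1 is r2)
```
[29, 29]
[29, 29]
True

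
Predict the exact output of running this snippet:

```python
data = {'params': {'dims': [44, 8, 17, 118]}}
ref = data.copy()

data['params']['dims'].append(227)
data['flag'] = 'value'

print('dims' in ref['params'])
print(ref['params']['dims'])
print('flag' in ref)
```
True
[44, 8, 17, 118, 227]
False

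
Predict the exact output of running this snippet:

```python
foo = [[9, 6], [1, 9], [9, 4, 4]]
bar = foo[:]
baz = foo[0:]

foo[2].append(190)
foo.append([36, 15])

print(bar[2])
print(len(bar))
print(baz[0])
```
[9, 4, 4, 190]
3
[9, 6]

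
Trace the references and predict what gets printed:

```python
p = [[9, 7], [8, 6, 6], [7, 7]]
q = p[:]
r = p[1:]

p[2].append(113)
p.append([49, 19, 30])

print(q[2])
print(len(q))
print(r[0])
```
[7, 7, 113]
3
[8, 6, 6]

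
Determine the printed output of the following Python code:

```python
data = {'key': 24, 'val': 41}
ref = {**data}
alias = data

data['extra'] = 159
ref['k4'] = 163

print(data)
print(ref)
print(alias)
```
{'key': 24, 'val': 41, 'extra': 159}
{'key': 24, 'val': 41, 'k4': 163}
{'key': 24, 'val': 41, 'extra': 159}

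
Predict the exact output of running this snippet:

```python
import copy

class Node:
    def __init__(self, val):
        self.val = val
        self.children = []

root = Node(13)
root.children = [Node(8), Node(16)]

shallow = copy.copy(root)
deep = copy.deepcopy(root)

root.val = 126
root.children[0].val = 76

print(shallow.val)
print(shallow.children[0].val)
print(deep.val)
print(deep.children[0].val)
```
13
76
13
8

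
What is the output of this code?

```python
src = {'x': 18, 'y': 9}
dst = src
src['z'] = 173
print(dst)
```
{'x': 18, 'y': 9, 'z': 173}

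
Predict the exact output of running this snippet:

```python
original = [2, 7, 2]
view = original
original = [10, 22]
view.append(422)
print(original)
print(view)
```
[10, 22]
[2, 7, 2, 422]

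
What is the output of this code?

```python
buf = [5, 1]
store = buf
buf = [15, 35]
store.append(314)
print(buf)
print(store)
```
[15, 35]
[5, 1, 314]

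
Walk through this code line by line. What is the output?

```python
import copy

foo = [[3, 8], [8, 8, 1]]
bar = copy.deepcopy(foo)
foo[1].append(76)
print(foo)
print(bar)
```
[[3, 8], [8, 8, 1, 76]]
[[3, 8], [8, 8, 1]]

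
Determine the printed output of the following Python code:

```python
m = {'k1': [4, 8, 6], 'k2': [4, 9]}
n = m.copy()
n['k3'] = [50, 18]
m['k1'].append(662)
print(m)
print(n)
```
{'k1': [4, 8, 6, 662], 'k2': [4, 9]}
{'k1': [4, 8, 6, 662], 'k2': [4, 9], 'k3': [50, 18]}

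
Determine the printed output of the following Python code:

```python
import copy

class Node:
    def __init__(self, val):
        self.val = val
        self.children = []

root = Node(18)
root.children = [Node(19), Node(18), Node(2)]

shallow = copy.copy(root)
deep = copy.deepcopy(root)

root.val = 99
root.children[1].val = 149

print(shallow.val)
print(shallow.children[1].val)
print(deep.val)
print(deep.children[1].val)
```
18
149
18
18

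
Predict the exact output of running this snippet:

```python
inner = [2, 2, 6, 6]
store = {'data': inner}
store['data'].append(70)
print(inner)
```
[2, 2, 6, 6, 70]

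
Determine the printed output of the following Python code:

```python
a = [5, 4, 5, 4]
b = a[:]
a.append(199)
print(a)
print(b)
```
[5, 4, 5, 4, 199]
[5, 4, 5, 4]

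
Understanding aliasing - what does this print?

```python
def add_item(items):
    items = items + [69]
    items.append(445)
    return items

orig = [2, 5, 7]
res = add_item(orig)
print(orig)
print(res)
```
[2, 5, 7]
[2, 5, 7, 69, 445]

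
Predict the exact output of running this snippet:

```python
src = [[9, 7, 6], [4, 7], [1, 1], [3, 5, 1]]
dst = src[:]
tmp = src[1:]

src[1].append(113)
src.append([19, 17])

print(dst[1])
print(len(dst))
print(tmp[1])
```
[4, 7, 113]
4
[1, 1]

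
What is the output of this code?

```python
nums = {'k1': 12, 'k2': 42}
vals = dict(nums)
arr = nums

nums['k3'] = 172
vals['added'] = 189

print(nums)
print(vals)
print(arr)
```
{'k1': 12, 'k2': 42, 'k3': 172}
{'k1': 12, 'k2': 42, 'added': 189}
{'k1': 12, 'k2': 42, 'k3': 172}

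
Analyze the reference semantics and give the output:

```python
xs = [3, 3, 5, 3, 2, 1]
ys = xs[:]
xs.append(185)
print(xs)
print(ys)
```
[3, 3, 5, 3, 2, 1, 185]
[3, 3, 5, 3, 2, 1]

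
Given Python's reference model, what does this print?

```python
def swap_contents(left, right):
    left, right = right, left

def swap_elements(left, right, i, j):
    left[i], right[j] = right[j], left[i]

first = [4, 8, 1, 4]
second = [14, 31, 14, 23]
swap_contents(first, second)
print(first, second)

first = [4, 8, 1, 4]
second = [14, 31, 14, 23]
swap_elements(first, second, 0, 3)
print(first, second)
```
[4, 8, 1, 4] [14, 31, 14, 23]
[23, 8, 1, 4] [14, 31, 14, 4]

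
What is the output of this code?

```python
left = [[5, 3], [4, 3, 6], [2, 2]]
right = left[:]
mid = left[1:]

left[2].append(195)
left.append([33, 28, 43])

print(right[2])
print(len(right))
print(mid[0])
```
[2, 2, 195]
3
[4, 3, 6]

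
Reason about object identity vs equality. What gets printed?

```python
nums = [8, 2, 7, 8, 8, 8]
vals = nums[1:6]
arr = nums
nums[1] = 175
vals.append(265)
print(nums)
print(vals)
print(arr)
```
[8, 175, 7, 8, 8, 8]
[2, 7, 8, 8, 8, 265]
[8, 175, 7, 8, 8, 8]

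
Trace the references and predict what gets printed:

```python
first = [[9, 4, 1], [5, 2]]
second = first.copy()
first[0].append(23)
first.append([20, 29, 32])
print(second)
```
[[9, 4, 1, 23], [5, 2]]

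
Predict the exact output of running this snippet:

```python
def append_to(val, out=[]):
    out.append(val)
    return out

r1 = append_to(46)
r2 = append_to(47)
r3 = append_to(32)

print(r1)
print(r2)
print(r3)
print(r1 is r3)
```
[46, 47, 32]
[46, 47, 32]
[46, 47, 32]
True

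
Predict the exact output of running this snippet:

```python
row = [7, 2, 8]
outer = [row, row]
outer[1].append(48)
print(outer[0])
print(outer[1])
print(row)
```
[7, 2, 8, 48]
[7, 2, 8, 48]
[7, 2, 8, 48]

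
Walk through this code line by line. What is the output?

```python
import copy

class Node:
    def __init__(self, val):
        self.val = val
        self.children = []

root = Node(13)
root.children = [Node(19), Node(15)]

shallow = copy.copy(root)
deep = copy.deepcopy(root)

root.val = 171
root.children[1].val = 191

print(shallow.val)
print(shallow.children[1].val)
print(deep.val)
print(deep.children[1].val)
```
13
191
13
15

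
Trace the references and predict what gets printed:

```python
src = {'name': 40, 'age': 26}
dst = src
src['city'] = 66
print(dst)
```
{'name': 40, 'age': 26, 'city': 66}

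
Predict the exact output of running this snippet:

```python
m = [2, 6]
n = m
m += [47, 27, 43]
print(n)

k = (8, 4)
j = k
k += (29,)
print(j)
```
[2, 6, 47, 27, 43]
(8, 4)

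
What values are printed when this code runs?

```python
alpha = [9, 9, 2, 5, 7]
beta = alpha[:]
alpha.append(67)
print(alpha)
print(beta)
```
[9, 9, 2, 5, 7, 67]
[9, 9, 2, 5, 7]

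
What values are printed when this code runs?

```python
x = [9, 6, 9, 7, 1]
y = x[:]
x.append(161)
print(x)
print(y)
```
[9, 6, 9, 7, 1, 161]
[9, 6, 9, 7, 1]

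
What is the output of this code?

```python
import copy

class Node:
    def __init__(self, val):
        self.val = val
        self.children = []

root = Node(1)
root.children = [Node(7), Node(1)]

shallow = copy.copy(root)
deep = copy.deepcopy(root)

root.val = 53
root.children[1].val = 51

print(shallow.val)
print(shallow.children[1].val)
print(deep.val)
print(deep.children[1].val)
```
1
51
1
1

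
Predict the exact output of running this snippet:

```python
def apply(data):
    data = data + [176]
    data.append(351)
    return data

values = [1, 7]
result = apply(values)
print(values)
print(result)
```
[1, 7]
[1, 7, 176, 351]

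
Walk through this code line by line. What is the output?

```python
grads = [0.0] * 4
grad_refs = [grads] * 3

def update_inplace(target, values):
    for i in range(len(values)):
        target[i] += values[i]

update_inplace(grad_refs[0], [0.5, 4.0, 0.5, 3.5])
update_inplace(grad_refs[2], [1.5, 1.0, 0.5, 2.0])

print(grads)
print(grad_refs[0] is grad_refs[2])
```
[2.0, 5.0, 1.0, 5.5]
True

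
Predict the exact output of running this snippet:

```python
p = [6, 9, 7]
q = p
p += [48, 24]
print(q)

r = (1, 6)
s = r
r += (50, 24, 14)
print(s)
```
[6, 9, 7, 48, 24]
(1, 6)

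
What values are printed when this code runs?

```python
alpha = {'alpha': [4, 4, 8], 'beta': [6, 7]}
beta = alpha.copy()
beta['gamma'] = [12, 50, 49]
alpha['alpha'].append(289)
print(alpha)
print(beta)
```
{'alpha': [4, 4, 8, 289], 'beta': [6, 7]}
{'alpha': [4, 4, 8, 289], 'beta': [6, 7], 'gamma': [12, 50, 49]}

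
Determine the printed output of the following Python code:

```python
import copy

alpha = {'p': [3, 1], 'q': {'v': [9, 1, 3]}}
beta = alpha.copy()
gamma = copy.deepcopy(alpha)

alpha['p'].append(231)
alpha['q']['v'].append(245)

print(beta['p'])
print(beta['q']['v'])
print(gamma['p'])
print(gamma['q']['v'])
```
[3, 1, 231]
[9, 1, 3, 245]
[3, 1]
[9, 1, 3]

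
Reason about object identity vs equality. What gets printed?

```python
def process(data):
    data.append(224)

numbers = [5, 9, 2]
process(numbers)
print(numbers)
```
[5, 9, 2, 224]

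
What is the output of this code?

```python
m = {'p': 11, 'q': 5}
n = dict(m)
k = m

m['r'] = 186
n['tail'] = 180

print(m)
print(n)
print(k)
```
{'p': 11, 'q': 5, 'r': 186}
{'p': 11, 'q': 5, 'tail': 180}
{'p': 11, 'q': 5, 'r': 186}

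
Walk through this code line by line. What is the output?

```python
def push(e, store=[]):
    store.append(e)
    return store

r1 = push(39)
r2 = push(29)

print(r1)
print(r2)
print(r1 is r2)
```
[39, 29]
[39, 29]
True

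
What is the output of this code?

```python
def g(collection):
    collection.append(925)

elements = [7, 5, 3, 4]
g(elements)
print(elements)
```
[7, 5, 3, 4, 925]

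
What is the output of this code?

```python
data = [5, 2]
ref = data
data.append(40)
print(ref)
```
[5, 2, 40]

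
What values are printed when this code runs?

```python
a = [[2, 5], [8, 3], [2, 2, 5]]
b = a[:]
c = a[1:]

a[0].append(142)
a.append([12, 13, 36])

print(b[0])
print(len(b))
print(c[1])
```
[2, 5, 142]
3
[2, 2, 5]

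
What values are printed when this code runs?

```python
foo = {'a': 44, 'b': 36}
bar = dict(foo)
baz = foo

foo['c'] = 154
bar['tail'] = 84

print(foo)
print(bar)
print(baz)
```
{'a': 44, 'b': 36, 'c': 154}
{'a': 44, 'b': 36, 'tail': 84}
{'a': 44, 'b': 36, 'c': 154}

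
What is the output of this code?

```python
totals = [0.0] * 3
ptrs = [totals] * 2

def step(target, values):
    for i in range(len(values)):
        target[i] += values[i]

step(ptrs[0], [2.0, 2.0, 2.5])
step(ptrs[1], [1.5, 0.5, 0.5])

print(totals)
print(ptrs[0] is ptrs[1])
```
[3.5, 2.5, 3.0]
True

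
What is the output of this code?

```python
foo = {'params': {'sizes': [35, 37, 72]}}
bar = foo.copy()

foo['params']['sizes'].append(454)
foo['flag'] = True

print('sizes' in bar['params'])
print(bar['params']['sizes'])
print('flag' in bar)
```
True
[35, 37, 72, 454]
False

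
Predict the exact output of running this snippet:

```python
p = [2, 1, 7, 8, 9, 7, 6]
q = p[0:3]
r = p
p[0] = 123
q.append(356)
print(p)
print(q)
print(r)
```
[123, 1, 7, 8, 9, 7, 6]
[2, 1, 7, 356]
[123, 1, 7, 8, 9, 7, 6]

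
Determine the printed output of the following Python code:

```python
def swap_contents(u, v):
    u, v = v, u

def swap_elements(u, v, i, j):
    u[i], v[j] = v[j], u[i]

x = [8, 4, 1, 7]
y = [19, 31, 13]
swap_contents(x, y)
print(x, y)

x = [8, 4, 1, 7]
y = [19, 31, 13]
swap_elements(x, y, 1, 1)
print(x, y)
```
[8, 4, 1, 7] [19, 31, 13]
[8, 31, 1, 7] [19, 4, 13]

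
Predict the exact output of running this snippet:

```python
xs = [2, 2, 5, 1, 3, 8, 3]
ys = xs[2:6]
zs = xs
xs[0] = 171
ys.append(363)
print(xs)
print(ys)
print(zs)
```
[171, 2, 5, 1, 3, 8, 3]
[5, 1, 3, 8, 363]
[171, 2, 5, 1, 3, 8, 3]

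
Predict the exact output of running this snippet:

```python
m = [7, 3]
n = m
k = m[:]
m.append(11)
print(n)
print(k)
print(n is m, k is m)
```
[7, 3, 11]
[7, 3]
True False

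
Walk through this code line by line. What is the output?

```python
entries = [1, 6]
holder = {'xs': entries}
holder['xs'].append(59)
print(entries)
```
[1, 6, 59]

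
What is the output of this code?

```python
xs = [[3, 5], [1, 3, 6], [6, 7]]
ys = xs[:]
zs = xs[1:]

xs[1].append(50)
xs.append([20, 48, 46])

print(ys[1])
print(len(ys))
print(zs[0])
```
[1, 3, 6, 50]
3
[1, 3, 6, 50]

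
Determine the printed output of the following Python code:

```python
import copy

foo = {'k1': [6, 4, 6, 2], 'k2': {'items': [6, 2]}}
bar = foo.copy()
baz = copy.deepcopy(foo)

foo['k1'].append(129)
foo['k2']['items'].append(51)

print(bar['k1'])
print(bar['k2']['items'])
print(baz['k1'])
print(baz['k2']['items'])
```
[6, 4, 6, 2, 129]
[6, 2, 51]
[6, 4, 6, 2]
[6, 2]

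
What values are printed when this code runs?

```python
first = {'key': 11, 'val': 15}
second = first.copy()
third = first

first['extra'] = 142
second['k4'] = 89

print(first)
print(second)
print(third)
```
{'key': 11, 'val': 15, 'extra': 142}
{'key': 11, 'val': 15, 'k4': 89}
{'key': 11, 'val': 15, 'extra': 142}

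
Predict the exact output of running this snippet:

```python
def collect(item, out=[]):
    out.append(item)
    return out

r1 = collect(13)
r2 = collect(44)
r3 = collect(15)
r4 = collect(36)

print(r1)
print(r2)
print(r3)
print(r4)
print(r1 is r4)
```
[13, 44, 15, 36]
[13, 44, 15, 36]
[13, 44, 15, 36]
[13, 44, 15, 36]
True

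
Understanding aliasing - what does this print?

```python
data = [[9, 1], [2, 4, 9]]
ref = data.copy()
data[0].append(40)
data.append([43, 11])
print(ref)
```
[[9, 1, 40], [2, 4, 9]]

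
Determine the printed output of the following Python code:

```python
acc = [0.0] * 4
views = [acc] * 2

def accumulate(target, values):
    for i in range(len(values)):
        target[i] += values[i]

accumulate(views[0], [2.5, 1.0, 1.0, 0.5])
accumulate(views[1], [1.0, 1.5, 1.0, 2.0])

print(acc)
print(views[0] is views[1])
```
[3.5, 2.5, 2.0, 2.5]
True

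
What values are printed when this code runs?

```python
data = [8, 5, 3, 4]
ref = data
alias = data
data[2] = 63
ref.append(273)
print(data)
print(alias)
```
[8, 5, 63, 4, 273]
[8, 5, 63, 4, 273]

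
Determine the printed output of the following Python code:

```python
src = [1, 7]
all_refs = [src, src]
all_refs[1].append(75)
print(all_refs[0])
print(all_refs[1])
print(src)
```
[1, 7, 75]
[1, 7, 75]
[1, 7, 75]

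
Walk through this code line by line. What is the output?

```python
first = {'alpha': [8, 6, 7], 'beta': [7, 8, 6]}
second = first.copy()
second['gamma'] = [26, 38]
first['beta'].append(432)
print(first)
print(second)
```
{'alpha': [8, 6, 7], 'beta': [7, 8, 6, 432]}
{'alpha': [8, 6, 7], 'beta': [7, 8, 6, 432], 'gamma': [26, 38]}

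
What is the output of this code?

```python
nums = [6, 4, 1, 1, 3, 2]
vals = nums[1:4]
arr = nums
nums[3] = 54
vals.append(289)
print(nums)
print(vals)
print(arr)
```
[6, 4, 1, 54, 3, 2]
[4, 1, 1, 289]
[6, 4, 1, 54, 3, 2]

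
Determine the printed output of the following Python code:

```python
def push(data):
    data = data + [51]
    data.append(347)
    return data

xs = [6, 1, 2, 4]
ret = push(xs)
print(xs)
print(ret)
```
[6, 1, 2, 4]
[6, 1, 2, 4, 51, 347]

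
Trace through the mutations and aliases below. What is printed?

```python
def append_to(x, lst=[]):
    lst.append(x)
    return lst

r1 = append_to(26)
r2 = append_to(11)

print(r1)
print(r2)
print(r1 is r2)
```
[26, 11]
[26, 11]
True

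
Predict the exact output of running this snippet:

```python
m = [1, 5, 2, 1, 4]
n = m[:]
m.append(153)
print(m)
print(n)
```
[1, 5, 2, 1, 4, 153]
[1, 5, 2, 1, 4]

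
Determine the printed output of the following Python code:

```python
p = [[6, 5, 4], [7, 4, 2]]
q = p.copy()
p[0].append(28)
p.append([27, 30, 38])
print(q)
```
[[6, 5, 4, 28], [7, 4, 2]]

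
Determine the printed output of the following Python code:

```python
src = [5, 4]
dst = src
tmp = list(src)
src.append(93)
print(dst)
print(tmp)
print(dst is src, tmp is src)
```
[5, 4, 93]
[5, 4]
True False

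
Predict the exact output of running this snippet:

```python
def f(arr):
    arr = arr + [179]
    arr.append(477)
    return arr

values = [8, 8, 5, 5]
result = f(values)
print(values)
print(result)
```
[8, 8, 5, 5]
[8, 8, 5, 5, 179, 477]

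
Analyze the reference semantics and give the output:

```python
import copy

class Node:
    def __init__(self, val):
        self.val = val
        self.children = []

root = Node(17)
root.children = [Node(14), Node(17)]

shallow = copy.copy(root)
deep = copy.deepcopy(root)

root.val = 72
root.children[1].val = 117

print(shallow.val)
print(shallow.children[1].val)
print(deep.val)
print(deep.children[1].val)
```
17
117
17
17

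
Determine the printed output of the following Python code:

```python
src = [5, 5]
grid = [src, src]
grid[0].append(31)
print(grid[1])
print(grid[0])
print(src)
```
[5, 5, 31]
[5, 5, 31]
[5, 5, 31]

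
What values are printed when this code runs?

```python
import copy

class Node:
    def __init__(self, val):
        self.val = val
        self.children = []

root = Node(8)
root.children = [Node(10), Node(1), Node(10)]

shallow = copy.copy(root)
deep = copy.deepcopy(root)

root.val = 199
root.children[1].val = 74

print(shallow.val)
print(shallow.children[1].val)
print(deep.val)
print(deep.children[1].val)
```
8
74
8
1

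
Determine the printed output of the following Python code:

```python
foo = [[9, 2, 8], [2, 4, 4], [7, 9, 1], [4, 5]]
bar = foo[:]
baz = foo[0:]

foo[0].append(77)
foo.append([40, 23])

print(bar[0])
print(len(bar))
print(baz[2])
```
[9, 2, 8, 77]
4
[7, 9, 1]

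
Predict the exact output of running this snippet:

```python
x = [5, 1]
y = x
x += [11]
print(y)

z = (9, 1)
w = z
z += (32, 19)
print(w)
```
[5, 1, 11]
(9, 1)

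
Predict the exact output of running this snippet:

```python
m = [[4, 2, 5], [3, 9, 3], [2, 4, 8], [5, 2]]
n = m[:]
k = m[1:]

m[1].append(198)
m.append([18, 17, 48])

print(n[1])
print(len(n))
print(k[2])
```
[3, 9, 3, 198]
4
[5, 2]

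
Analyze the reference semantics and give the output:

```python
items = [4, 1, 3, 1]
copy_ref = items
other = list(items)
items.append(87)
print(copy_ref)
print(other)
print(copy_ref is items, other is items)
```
[4, 1, 3, 1, 87]
[4, 1, 3, 1]
True False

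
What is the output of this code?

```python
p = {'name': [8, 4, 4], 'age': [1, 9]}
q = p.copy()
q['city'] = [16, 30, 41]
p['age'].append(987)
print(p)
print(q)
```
{'name': [8, 4, 4], 'age': [1, 9, 987]}
{'name': [8, 4, 4], 'age': [1, 9, 987], 'city': [16, 30, 41]}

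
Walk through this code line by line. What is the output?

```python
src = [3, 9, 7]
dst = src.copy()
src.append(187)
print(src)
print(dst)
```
[3, 9, 7, 187]
[3, 9, 7]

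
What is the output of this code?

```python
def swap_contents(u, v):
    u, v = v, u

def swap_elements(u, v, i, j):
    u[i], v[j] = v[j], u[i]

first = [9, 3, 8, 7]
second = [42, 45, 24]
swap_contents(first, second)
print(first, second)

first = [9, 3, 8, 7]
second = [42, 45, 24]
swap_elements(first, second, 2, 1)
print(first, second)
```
[9, 3, 8, 7] [42, 45, 24]
[9, 3, 45, 7] [42, 8, 24]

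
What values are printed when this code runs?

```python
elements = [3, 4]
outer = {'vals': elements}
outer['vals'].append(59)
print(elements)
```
[3, 4, 59]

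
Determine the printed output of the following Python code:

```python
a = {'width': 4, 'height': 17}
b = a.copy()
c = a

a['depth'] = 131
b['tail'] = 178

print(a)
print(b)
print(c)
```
{'width': 4, 'height': 17, 'depth': 131}
{'width': 4, 'height': 17, 'tail': 178}
{'width': 4, 'height': 17, 'depth': 131}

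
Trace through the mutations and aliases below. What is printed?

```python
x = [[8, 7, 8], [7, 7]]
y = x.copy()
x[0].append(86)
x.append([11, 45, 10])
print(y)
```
[[8, 7, 8, 86], [7, 7]]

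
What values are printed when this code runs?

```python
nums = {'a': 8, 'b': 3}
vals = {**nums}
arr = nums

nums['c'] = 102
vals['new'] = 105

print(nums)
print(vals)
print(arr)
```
{'a': 8, 'b': 3, 'c': 102}
{'a': 8, 'b': 3, 'new': 105}
{'a': 8, 'b': 3, 'c': 102}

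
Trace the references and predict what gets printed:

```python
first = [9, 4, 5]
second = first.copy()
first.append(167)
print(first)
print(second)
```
[9, 4, 5, 167]
[9, 4, 5]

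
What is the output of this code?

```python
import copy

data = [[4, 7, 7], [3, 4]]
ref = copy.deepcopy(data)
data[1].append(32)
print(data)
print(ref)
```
[[4, 7, 7], [3, 4, 32]]
[[4, 7, 7], [3, 4]]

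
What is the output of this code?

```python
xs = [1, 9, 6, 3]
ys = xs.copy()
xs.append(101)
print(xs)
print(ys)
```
[1, 9, 6, 3, 101]
[1, 9, 6, 3]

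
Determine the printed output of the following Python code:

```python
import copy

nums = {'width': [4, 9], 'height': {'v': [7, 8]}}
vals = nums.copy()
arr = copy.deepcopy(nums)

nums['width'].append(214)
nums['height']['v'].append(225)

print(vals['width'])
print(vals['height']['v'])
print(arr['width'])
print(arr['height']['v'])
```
[4, 9, 214]
[7, 8, 225]
[4, 9]
[7, 8]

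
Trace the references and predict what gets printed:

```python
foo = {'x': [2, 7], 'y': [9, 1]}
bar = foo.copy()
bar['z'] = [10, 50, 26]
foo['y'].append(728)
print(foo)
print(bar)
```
{'x': [2, 7], 'y': [9, 1, 728]}
{'x': [2, 7], 'y': [9, 1, 728], 'z': [10, 50, 26]}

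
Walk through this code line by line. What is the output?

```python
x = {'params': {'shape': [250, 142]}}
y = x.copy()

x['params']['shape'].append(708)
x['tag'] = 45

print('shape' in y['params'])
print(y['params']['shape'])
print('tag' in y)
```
True
[250, 142, 708]
False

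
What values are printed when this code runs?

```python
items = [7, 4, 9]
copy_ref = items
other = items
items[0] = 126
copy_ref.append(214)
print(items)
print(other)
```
[126, 4, 9, 214]
[126, 4, 9, 214]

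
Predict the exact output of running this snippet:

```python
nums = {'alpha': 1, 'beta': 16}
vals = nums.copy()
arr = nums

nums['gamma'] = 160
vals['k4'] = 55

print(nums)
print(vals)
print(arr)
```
{'alpha': 1, 'beta': 16, 'gamma': 160}
{'alpha': 1, 'beta': 16, 'k4': 55}
{'alpha': 1, 'beta': 16, 'gamma': 160}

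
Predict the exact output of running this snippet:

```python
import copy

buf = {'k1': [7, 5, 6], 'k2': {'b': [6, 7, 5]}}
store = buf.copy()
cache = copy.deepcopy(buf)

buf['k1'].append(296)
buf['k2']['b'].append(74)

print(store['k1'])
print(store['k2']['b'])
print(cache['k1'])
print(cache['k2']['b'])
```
[7, 5, 6, 296]
[6, 7, 5, 74]
[7, 5, 6]
[6, 7, 5]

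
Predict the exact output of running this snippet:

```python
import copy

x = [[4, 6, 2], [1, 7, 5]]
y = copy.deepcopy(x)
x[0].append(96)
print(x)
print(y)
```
[[4, 6, 2, 96], [1, 7, 5]]
[[4, 6, 2], [1, 7, 5]]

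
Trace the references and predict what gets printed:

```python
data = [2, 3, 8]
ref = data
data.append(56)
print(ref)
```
[2, 3, 8, 56]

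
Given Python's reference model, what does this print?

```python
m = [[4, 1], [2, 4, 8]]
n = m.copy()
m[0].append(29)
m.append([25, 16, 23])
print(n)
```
[[4, 1, 29], [2, 4, 8]]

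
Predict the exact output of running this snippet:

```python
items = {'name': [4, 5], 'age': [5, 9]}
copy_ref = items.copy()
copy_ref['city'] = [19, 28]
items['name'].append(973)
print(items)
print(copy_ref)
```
{'name': [4, 5, 973], 'age': [5, 9]}
{'name': [4, 5, 973], 'age': [5, 9], 'city': [19, 28]}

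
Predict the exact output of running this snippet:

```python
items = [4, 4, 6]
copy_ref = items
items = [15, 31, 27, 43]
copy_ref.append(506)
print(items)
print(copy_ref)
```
[15, 31, 27, 43]
[4, 4, 6, 506]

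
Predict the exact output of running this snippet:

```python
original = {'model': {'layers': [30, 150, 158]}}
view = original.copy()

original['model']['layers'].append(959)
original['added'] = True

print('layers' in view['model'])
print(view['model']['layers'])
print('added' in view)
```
True
[30, 150, 158, 959]
False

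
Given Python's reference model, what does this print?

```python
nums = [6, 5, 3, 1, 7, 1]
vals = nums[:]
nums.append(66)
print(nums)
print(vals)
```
[6, 5, 3, 1, 7, 1, 66]
[6, 5, 3, 1, 7, 1]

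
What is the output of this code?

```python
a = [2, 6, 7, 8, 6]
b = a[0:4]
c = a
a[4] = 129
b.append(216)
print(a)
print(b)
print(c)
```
[2, 6, 7, 8, 129]
[2, 6, 7, 8, 216]
[2, 6, 7, 8, 129]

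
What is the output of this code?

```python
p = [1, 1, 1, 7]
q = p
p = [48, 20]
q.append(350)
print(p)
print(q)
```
[48, 20]
[1, 1, 1, 7, 350]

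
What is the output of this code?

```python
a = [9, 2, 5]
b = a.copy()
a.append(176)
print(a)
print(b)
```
[9, 2, 5, 176]
[9, 2, 5]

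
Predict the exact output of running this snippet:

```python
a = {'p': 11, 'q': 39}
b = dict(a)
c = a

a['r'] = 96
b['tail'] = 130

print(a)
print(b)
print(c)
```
{'p': 11, 'q': 39, 'r': 96}
{'p': 11, 'q': 39, 'tail': 130}
{'p': 11, 'q': 39, 'r': 96}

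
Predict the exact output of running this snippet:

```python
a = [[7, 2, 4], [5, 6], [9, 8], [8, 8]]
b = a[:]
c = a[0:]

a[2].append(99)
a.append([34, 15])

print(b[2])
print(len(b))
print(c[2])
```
[9, 8, 99]
4
[9, 8, 99]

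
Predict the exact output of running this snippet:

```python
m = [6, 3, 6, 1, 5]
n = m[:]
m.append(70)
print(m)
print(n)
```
[6, 3, 6, 1, 5, 70]
[6, 3, 6, 1, 5]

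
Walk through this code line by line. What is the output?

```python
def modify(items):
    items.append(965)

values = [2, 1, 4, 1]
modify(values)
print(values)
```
[2, 1, 4, 1, 965]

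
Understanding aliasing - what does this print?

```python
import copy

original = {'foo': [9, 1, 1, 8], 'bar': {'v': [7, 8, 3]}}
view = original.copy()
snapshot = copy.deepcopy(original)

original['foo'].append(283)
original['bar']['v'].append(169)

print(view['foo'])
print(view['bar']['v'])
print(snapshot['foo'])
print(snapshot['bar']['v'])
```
[9, 1, 1, 8, 283]
[7, 8, 3, 169]
[9, 1, 1, 8]
[7, 8, 3]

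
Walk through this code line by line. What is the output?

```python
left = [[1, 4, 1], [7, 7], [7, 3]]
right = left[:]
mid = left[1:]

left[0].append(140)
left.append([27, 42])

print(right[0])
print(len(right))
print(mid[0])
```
[1, 4, 1, 140]
3
[7, 7]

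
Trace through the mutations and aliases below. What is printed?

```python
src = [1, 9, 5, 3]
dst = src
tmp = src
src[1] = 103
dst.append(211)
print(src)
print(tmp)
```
[1, 103, 5, 3, 211]
[1, 103, 5, 3, 211]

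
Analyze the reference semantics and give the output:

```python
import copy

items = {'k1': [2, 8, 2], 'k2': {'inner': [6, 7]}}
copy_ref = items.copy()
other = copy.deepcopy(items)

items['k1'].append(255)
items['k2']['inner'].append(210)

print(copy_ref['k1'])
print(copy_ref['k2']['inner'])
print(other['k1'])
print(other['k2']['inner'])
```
[2, 8, 2, 255]
[6, 7, 210]
[2, 8, 2]
[6, 7]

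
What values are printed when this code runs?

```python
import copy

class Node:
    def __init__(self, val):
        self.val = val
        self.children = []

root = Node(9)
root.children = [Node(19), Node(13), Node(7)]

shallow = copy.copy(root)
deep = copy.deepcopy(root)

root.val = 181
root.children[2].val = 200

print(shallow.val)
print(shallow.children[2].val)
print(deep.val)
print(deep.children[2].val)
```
9
200
9
7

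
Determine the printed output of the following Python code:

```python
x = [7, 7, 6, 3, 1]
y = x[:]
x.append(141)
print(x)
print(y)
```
[7, 7, 6, 3, 1, 141]
[7, 7, 6, 3, 1]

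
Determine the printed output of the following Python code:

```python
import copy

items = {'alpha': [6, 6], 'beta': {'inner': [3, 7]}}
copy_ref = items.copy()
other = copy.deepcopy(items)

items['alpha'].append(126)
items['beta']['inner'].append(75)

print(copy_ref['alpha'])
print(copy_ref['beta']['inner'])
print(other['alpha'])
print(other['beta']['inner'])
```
[6, 6, 126]
[3, 7, 75]
[6, 6]
[3, 7]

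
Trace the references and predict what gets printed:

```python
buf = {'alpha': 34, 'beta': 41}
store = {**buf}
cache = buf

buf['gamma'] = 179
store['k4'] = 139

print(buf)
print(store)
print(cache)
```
{'alpha': 34, 'beta': 41, 'gamma': 179}
{'alpha': 34, 'beta': 41, 'k4': 139}
{'alpha': 34, 'beta': 41, 'gamma': 179}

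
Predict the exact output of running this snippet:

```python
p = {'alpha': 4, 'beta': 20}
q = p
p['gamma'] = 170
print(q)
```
{'alpha': 4, 'beta': 20, 'gamma': 170}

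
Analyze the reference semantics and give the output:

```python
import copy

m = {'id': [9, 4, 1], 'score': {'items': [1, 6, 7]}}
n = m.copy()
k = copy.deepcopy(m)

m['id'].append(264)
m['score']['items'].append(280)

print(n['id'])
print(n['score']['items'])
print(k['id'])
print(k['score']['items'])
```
[9, 4, 1, 264]
[1, 6, 7, 280]
[9, 4, 1]
[1, 6, 7]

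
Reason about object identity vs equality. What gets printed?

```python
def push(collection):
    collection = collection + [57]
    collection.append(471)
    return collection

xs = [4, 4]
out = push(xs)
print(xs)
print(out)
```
[4, 4]
[4, 4, 57, 471]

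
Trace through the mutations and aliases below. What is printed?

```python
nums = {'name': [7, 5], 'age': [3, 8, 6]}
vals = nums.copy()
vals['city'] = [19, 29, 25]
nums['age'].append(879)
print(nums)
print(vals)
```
{'name': [7, 5], 'age': [3, 8, 6, 879]}
{'name': [7, 5], 'age': [3, 8, 6, 879], 'city': [19, 29, 25]}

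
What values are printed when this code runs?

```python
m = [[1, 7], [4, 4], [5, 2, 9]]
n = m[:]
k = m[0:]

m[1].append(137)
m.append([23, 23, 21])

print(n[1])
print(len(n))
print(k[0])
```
[4, 4, 137]
3
[1, 7]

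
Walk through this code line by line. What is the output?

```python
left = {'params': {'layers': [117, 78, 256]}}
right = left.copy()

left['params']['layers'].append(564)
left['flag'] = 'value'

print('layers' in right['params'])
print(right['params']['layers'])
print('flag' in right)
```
True
[117, 78, 256, 564]
False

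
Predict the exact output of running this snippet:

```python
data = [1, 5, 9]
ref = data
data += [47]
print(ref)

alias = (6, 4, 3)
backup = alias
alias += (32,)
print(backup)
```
[1, 5, 9, 47]
(6, 4, 3)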